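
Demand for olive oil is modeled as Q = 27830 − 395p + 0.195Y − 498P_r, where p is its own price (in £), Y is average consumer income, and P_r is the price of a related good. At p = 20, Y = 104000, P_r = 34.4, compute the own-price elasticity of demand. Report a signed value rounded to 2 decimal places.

-0.34

At the given values, Q = 27830 − 395(20) + 0.195(104000) − 498(34.4) = 23078.8.
∂Q/∂p = −395.
E = (-395) × (20/23078.8) = -0.3423…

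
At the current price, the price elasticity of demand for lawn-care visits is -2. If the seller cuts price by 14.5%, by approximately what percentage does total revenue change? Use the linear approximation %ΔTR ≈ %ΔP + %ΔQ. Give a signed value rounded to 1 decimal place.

+14.5%

%ΔQ ≈ Ed × %ΔP = (-2) × (-14.5%) = +29.0000%
%ΔTR ≈ %ΔP + %ΔQ = (-14.5%) + (+29.0000%) = +14.5000%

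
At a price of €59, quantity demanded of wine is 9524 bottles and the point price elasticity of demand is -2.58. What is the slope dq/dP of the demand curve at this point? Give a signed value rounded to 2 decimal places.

-416.47

Ed = (dq/dP)·(P/q) ⇒ dq/dP = Ed·q/P = (-2.58)·9524/59 = -416.4732…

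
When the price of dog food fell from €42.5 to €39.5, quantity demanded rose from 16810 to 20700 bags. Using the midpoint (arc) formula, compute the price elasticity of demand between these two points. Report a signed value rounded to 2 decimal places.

-2.83

%ΔQ = (20700 − 16810) / [(16810 + 20700)/2] = 3890/18755 = 0.207411…
%ΔP = (39.5 − 42.5) / [(42.5 + 39.5)/2] = -3/41 = -0.073170…
Arc Ed = %ΔQ / %ΔP = (3890/18755) / (-3/41) = -2.8346…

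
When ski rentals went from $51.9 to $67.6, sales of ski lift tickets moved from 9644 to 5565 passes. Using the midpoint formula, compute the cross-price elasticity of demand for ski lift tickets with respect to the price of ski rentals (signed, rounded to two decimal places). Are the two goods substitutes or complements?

%ΔQ_{ski lift tickets} = (5565 − 9644)/avg = -4079/7604.5 = -0.536392…
%ΔP_{ski rentals} = (67.6 − 51.9)/avg = 15.7/59.75 = 0.262761…
E_cross = (-4079/7604.5) / (15.7/59.75) = -2.0413…
E_cross < 0 ⇒ the goods are complements.

-2.04; complements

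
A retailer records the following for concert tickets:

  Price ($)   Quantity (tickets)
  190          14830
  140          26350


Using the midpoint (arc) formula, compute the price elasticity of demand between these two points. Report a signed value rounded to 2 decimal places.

%ΔQ = (26350 − 14830) / [(14830 + 26350)/2] = 11520/20590 = 0.559494…
%ΔP = (140 − 190) / [(190 + 140)/2] = -50/165 = -0.303030…
Arc Ed = %ΔQ / %ΔP = (11520/20590) / (-50/165) = -1.8463…

-1.85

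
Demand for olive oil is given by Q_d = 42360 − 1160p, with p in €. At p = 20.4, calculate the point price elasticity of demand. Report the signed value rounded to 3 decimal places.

dQ_d/dp = −1160. At p = 20.4, Q_d = 42360 − 1160(20.4) = 18696.
Ed = (dQ_d/dp)·(p/Q_d) = −1160 × (20.4/18696) = -1.26572…

-1.266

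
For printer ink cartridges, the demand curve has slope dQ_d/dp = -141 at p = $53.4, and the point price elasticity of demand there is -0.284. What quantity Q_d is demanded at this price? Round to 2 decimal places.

26511.97

Ed = (dQ_d/dp)·(p/Q_d) ⇒ Q_d = (dQ_d/dp)·p/Ed = (-141)·53.4/(-0.284) = 26511.9718…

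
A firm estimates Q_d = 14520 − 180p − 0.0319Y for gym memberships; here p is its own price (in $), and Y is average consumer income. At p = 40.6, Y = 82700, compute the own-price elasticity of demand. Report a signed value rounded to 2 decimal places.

At the given values, Q_d = 14520 − 180(40.6) − 0.0319(82700) = 4573.87.
∂Q_d/∂p = −180.
E = (-180) × (40.6/4573.87) = -1.5977…

-1.60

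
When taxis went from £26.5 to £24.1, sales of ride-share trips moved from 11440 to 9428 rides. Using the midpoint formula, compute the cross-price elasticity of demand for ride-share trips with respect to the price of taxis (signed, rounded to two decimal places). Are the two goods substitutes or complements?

%ΔQ_{ride-share trips} = (9428 − 11440)/avg = -2012/10434 = -0.192831…
%ΔP_{taxis} = (24.1 − 26.5)/avg = -2.4/25.3 = -0.094861…
E_cross = (-2012/10434) / (-2.4/25.3) = 2.0327…
E_cross > 0 ⇒ the goods are substitutes.

2.03; substitutes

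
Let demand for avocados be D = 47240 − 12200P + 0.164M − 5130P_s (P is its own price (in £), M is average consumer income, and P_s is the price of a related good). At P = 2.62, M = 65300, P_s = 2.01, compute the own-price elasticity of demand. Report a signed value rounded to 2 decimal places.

At the given values, D = 47240 − 12200(2.62) + 0.164(65300) − 5130(2.01) = 15673.9.
∂D/∂P = −12200.
E = (-12200) × (2.62/15673.9) = -2.0393…

-2.04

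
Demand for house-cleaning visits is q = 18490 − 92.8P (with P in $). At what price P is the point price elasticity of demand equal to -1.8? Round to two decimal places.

128.09

Ed = −92.8P/(18490 − 92.8P). Set this equal to -1.8:
92.8P = 1.8·(18490 − 92.8P) ⇒ 92.8P(1 + 1.8) = 1.8·18490
P = 1.8·18490 / (92.8·2.8) = 128.0865…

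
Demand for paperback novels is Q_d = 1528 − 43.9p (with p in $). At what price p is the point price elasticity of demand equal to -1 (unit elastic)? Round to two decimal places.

Ed = −43.9p/(1528 − 43.9p). Set this equal to -1:
43.9p = 1·(1528 − 43.9p) ⇒ 43.9p(1 + 1) = 1·1528
p = 1·1528 / (43.9·2) = 17.4031…

17.40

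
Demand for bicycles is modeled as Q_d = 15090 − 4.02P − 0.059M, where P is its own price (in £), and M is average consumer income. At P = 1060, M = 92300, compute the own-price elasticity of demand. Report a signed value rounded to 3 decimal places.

At the given values, Q_d = 15090 − 4.02(1060) − 0.059(92300) = 5383.1.
∂Q_d/∂P = −4.02.
E = (-4.02) × (1060/5383.1) = -0.79158…

-0.792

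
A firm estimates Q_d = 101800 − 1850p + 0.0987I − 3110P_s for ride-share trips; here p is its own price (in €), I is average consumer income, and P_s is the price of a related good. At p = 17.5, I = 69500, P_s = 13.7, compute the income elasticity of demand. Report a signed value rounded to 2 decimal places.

At the given values, Q_d = 101800 − 1850(17.5) + 0.0987(69500) − 3110(13.7) = 33677.65.
∂Q_d/∂I = 0.0987.
E = (0.0987) × (69500/33677.65) = 0.2036…

0.20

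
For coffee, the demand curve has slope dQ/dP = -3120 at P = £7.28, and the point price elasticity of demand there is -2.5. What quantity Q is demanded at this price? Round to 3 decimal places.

Ed = (dQ/dP)·(P/Q) ⇒ Q = (dQ/dP)·P/Ed = (-3120)·7.28/(-2.5) = 9085.44

9085.440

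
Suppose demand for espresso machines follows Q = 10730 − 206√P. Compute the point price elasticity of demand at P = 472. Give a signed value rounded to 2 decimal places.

dQ/dP = −206/(2√P) = -4.74096. At P = 472, Q = 6254.53.
Ed = (dQ/dP)·(P/Q) = (-4.74096) × (472/6254.53) = -0.3577…

-0.36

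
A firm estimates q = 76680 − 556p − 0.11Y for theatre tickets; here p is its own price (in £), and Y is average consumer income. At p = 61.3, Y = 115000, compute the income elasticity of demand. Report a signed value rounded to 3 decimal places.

At the given values, q = 76680 − 556(61.3) − 0.11(115000) = 29947.2.
∂q/∂Y = -0.11.
E = (-0.11) × (115000/29947.2) = -0.42241…

-0.422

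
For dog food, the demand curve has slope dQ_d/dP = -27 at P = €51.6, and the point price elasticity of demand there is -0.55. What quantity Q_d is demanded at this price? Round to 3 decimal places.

Ed = (dQ_d/dP)·(P/Q_d) ⇒ Q_d = (dQ_d/dP)·P/Ed = (-27)·51.6/(-0.55) = 2533.09090…

2533.091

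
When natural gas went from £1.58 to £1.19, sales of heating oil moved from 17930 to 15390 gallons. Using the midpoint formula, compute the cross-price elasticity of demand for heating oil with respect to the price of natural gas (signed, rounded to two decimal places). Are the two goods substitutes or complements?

%ΔQ_{heating oil} = (15390 − 17930)/avg = -2540/16660 = -0.152460…
%ΔP_{natural gas} = (1.19 − 1.58)/avg = -0.39/1.385 = -0.281588…
E_cross = (-2540/16660) / (-0.39/1.385) = 0.5414…
E_cross > 0 ⇒ the goods are substitutes.

0.54; substitutes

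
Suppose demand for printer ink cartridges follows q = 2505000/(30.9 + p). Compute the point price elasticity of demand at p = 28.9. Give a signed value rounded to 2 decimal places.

dq/dp = −2505000/(30.9 + p)² = -700.496. At p = 28.9, q = 41889.6.
Ed = (dq/dp)·(p/q) = (-700.496) × (28.9/41889.6) = -0.4832…

-0.48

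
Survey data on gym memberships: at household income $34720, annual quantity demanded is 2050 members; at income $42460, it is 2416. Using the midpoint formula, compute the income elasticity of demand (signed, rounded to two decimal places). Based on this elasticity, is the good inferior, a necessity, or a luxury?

%ΔQ = (2416 − 2050)/[( 2050 + 2416)/2] = 366/2233 = 0.163905…
%ΔIncome = (42460 − 34720)/[( 34720 + 42460)/2] = 7740/38590 = 0.200570…
E_income = (366/2233) / (7740/38590) = 0.8171…
0 < E_income < 1 ⇒ normal good, necessity.

0.82; necessity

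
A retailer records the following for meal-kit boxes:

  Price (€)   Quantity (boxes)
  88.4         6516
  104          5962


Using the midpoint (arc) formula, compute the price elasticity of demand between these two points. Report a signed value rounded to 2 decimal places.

-0.55

%ΔQ = (5962 − 6516) / [(6516 + 5962)/2] = -554/6239 = -0.088796…
%ΔP = (104 − 88.4) / [(88.4 + 104)/2] = 15.6/96.2 = 0.162162…
Arc Ed = %ΔQ / %ΔP = (-554/6239) / (15.6/96.2) = -0.5475…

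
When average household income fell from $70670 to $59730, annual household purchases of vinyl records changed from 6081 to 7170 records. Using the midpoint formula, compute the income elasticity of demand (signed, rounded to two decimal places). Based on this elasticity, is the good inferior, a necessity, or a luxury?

-0.98; inferior

%ΔQ = (7170 − 6081)/[( 6081 + 7170)/2] = 1089/6625.5 = 0.164364…
%ΔIncome = (59730 − 70670)/[( 70670 + 59730)/2] = -10940/65200 = -0.167791…
E_income = (1089/6625.5) / (-10940/65200) = -0.9795…
E_income < 0 ⇒ inferior good.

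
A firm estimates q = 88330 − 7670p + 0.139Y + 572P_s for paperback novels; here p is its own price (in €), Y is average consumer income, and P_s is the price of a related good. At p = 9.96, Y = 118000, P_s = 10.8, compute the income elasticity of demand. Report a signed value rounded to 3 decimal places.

At the given values, q = 88330 − 7670(9.96) + 0.139(118000) + 572(10.8) = 34516.4.
∂q/∂Y = 0.139.
E = (0.139) × (118000/34516.4) = 0.47519…

0.475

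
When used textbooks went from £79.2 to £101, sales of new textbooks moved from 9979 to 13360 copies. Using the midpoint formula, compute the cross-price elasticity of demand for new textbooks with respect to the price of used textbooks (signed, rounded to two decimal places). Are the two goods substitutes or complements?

1.20; substitutes

%ΔQ_{new textbooks} = (13360 − 9979)/avg = 3381/11669.5 = 0.289729…
%ΔP_{used textbooks} = (101 − 79.2)/avg = 21.8/90.1 = 0.241953…
E_cross = (3381/11669.5) / (21.8/90.1) = 1.1974…
E_cross > 0 ⇒ the goods are substitutes.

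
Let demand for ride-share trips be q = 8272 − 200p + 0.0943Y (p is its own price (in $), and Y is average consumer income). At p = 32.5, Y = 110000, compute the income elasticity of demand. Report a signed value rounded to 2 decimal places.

At the given values, q = 8272 − 200(32.5) + 0.0943(110000) = 12145.
∂q/∂Y = 0.0943.
E = (0.0943) × (110000/12145) = 0.8540…

0.85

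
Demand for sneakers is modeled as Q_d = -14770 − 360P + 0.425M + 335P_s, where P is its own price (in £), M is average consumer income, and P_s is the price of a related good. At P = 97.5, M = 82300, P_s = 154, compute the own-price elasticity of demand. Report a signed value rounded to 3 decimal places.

At the given values, Q_d = -14770 − 360(97.5) + 0.425(82300) + 335(154) = 36697.5.
∂Q_d/∂P = −360.
E = (-360) × (97.5/36697.5) = -0.95646…

-0.956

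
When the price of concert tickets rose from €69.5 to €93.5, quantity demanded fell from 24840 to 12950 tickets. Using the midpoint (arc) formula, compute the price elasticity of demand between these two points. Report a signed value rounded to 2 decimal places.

%ΔQ = (12950 − 24840) / [(24840 + 12950)/2] = -11890/18895 = -0.629267…
%ΔP = (93.5 − 69.5) / [(69.5 + 93.5)/2] = 24/81.5 = 0.294478…
Arc Ed = %ΔQ / %ΔP = (-11890/18895) / (24/81.5) = -2.1368…

-2.14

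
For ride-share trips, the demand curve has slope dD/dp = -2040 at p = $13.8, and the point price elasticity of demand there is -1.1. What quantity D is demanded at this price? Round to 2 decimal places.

25592.73

Ed = (dD/dp)·(p/D) ⇒ D = (dD/dp)·p/Ed = (-2040)·13.8/(-1.1) = 25592.7272…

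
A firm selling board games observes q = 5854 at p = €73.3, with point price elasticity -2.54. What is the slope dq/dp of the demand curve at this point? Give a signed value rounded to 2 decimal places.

-202.85

Ed = (dq/dp)·(p/q) ⇒ dq/dp = Ed·q/p = (-2.54)·5854/73.3 = -202.8534…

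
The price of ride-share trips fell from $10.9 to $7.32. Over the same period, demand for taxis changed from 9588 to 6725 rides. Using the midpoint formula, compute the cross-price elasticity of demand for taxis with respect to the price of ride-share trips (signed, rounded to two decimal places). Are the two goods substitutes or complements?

0.89; substitutes

%ΔQ_{taxis} = (6725 − 9588)/avg = -2863/8156.5 = -0.351008…
%ΔP_{ride-share trips} = (7.32 − 10.9)/avg = -3.58/9.11 = -0.392974…
E_cross = (-2863/8156.5) / (-3.58/9.11) = 0.8932…
E_cross > 0 ⇒ the goods are substitutes.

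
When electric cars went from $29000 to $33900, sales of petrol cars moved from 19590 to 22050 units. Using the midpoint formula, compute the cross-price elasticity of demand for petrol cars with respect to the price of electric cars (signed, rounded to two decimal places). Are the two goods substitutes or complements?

0.76; substitutes

%ΔQ_{petrol cars} = (22050 − 19590)/avg = 2460/20820 = 0.118155…
%ΔP_{electric cars} = (33900 − 29000)/avg = 4900/31450 = 0.155802…
E_cross = (2460/20820) / (4900/31450) = 0.7583…
E_cross > 0 ⇒ the goods are substitutes.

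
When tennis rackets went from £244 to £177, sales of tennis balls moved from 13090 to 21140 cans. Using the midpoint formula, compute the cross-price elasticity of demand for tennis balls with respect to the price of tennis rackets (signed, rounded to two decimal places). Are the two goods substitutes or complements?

-1.48; complements

%ΔQ_{tennis balls} = (21140 − 13090)/avg = 8050/17115 = 0.470347…
%ΔP_{tennis rackets} = (177 − 244)/avg = -67/210.5 = -0.318289…
E_cross = (8050/17115) / (-67/210.5) = -1.4777…
E_cross < 0 ⇒ the goods are complements.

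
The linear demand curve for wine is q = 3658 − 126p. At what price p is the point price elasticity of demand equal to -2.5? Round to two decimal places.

20.74

Ed = −126p/(3658 − 126p). Set this equal to -2.5:
126p = 2.5·(3658 − 126p) ⇒ 126p(1 + 2.5) = 2.5·3658
p = 2.5·3658 / (126·3.5) = 20.7369…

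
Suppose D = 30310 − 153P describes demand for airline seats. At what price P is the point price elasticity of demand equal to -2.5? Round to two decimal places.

Ed = −153P/(30310 − 153P). Set this equal to -2.5:
153P = 2.5·(30310 − 153P) ⇒ 153P(1 + 2.5) = 2.5·30310
P = 2.5·30310 / (153·3.5) = 141.5032…

141.50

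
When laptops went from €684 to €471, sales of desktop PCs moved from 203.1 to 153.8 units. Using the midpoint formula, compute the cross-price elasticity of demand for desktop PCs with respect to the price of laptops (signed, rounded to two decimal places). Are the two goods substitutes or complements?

%ΔQ_{desktop PCs} = (153.8 − 203.1)/avg = -49.3/178.45 = -0.276267…
%ΔP_{laptops} = (471 − 684)/avg = -213/577.5 = -0.368831…
E_cross = (-49.3/178.45) / (-213/577.5) = 0.7490…
E_cross > 0 ⇒ the goods are substitutes.

0.75; substitutes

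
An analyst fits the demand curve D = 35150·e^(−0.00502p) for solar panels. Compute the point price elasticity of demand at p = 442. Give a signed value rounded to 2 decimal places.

dD/dp = −0.00502·D = -19.1866. At p = 442, D = 3822.04.
Ed = (dD/dp)·(p/D) = (-19.1866) × (442/3822.04) = -2.2188…

-2.22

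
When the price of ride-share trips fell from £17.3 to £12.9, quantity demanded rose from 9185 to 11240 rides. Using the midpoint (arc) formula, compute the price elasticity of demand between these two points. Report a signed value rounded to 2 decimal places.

%ΔQ = (11240 − 9185) / [(9185 + 11240)/2] = 2055/10212.5 = 0.201223…
%ΔP = (12.9 − 17.3) / [(17.3 + 12.9)/2] = -4.4/15.1 = -0.291390…
Arc Ed = %ΔQ / %ΔP = (2055/10212.5) / (-4.4/15.1) = -0.6905…

-0.69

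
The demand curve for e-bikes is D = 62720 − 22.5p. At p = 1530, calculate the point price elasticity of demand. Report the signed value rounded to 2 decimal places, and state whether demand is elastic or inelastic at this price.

dD/dp = −22.5. At p = 1530, D = 62720 − 22.5(1530) = 28295.
Ed = (dD/dp)·(p/D) = −22.5 × (1530/28295) = -1.2166…
|Ed| = 1.22 > 1, so demand is elastic.

-1.22; elastic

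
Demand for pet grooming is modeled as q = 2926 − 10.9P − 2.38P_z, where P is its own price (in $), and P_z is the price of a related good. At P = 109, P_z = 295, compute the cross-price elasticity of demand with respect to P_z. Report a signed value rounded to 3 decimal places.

-0.678

At the given values, q = 2926 − 10.9(109) − 2.38(295) = 1035.8.
∂q/∂P_z = -2.38.
E = (-2.38) × (295/1035.8) = -0.67783…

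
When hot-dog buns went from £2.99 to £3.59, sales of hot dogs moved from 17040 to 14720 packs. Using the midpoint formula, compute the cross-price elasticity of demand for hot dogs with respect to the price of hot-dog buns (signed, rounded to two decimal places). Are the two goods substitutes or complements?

-0.80; complements

%ΔQ_{hot dogs} = (14720 − 17040)/avg = -2320/15880 = -0.146095…
%ΔP_{hot-dog buns} = (3.59 − 2.99)/avg = 0.6/3.29 = 0.182370…
E_cross = (-2320/15880) / (0.6/3.29) = -0.8010…
E_cross < 0 ⇒ the goods are complements.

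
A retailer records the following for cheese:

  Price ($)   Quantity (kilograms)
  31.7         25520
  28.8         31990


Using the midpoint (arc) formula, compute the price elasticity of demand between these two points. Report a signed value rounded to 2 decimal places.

%ΔQ = (31990 − 25520) / [(25520 + 31990)/2] = 6470/28755 = 0.225004…
%ΔP = (28.8 − 31.7) / [(31.7 + 28.8)/2] = -2.9/30.25 = -0.095867…
Arc Ed = %ΔQ / %ΔP = (6470/28755) / (-2.9/30.25) = -2.3470…

-2.35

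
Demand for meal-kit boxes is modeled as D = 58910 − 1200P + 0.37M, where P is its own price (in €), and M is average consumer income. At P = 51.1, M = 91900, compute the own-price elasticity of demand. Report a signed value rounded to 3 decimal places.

-1.941

At the given values, D = 58910 − 1200(51.1) + 0.37(91900) = 31593.
∂D/∂P = −1200.
E = (-1200) × (51.1/31593) = -1.94093…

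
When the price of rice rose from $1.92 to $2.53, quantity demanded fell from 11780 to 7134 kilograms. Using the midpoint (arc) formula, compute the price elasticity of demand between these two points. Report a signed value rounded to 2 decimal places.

-1.79

%ΔQ = (7134 − 11780) / [(11780 + 7134)/2] = -4646/9457 = -0.491276…
%ΔP = (2.53 − 1.92) / [(1.92 + 2.53)/2] = 0.61/2.225 = 0.274157…
Arc Ed = %ΔQ / %ΔP = (-4646/9457) / (0.61/2.225) = -1.7919…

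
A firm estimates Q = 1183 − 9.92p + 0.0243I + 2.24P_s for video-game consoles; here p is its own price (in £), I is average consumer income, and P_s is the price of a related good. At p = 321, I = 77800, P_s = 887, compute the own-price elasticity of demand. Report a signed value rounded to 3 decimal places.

At the given values, Q = 1183 − 9.92(321) + 0.0243(77800) + 2.24(887) = 1876.1.
∂Q/∂p = −9.92.
E = (-9.92) × (321/1876.1) = -1.69730…

-1.697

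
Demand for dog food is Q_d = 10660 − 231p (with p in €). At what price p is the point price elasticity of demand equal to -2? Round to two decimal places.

30.76

Ed = −231p/(10660 − 231p). Set this equal to -2:
231p = 2·(10660 − 231p) ⇒ 231p(1 + 2) = 2·10660
p = 2·10660 / (231·3) = 30.7647…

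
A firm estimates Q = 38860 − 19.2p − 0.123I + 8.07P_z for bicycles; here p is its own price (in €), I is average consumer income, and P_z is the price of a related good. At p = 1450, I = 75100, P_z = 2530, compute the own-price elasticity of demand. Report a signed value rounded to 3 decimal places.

At the given values, Q = 38860 − 19.2(1450) − 0.123(75100) + 8.07(2530) = 22199.8.
∂Q/∂p = −19.2.
E = (-19.2) × (1450/22199.8) = -1.25406…

-1.254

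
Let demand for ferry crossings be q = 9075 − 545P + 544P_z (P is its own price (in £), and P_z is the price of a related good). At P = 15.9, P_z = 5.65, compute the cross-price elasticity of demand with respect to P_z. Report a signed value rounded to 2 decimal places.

0.88

At the given values, q = 9075 − 545(15.9) + 544(5.65) = 3483.1.
∂q/∂P_z = 544.
E = (544) × (5.65/3483.1) = 0.8824…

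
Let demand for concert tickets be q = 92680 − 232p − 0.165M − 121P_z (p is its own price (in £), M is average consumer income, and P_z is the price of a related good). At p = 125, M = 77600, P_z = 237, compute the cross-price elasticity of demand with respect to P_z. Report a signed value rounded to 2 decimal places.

At the given values, q = 92680 − 232(125) − 0.165(77600) − 121(237) = 22199.
∂q/∂P_z = -121.
E = (-121) × (237/22199) = -1.2918…

-1.29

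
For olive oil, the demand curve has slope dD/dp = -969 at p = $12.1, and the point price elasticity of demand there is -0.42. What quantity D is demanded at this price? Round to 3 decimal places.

27916.429

Ed = (dD/dp)·(p/D) ⇒ D = (dD/dp)·p/Ed = (-969)·12.1/(-0.42) = 27916.42857…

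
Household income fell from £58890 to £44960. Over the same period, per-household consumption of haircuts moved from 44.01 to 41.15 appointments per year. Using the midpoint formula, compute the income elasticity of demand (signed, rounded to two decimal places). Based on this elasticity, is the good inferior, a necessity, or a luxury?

%ΔQ = (41.15 − 44.01)/[( 44.01 + 41.15)/2] = -2.86/42.58 = -0.067167…
%ΔIncome = (44960 − 58890)/[( 58890 + 44960)/2] = -13930/51925 = -0.268271…
E_income = (-2.86/42.58) / (-13930/51925) = 0.2503…
0 < E_income < 1 ⇒ normal good, necessity.

0.25; necessity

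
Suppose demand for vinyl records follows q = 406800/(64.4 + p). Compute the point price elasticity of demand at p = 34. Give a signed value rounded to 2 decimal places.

dq/dp = −406800/(64.4 + p)² = -42.0137. At p = 34, q = 4134.15.
Ed = (dq/dp)·(p/q) = (-42.0137) × (34/4134.15) = -0.3455…

-0.35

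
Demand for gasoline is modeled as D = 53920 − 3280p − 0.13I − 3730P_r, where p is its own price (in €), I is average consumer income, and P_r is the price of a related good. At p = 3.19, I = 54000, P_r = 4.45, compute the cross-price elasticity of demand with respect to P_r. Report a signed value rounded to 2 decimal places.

At the given values, D = 53920 − 3280(3.19) − 0.13(54000) − 3730(4.45) = 19838.3.
∂D/∂P_r = -3730.
E = (-3730) × (4.45/19838.3) = -0.8366…

-0.84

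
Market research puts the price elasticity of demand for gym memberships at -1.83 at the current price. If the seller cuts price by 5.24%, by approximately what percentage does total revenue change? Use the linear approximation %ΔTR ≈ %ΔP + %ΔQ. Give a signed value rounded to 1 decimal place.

+4.3%

%ΔQ ≈ Ed × %ΔP = (-1.83) × (-5.24%) = +9.5892%
%ΔTR ≈ %ΔP + %ΔQ = (-5.24%) + (+9.5892%) = +4.3492%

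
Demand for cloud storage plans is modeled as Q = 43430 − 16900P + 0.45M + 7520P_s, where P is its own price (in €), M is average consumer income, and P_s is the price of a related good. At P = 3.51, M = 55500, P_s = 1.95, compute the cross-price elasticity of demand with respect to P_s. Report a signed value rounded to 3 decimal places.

At the given values, Q = 43430 − 16900(3.51) + 0.45(55500) + 7520(1.95) = 23750.
∂Q/∂P_s = 7520.
E = (7520) × (1.95/23750) = 0.61743…

0.617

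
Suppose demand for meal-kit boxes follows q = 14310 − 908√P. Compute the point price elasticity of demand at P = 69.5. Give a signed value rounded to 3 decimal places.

dq/dP = −908/(2√P) = -54.4582. At P = 69.5, q = 6740.31.
Ed = (dq/dP)·(P/q) = (-54.4582) × (69.5/6740.31) = -0.56152…

-0.562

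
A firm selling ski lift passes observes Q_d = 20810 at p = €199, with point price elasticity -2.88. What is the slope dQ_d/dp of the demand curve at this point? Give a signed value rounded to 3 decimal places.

Ed = (dQ_d/dp)·(p/Q_d) ⇒ dQ_d/dp = Ed·Q_d/p = (-2.88)·20810/199 = -301.16984…

-301.170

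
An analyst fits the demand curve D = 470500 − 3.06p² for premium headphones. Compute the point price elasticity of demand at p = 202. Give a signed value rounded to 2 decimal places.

dD/dp = −2·3.06·p = -1236.24. At p = 202, D = 345639.76.
Ed = (dD/dp)·(p/D) = (-1236.24) × (202/345639.76) = -0.7224…

-0.72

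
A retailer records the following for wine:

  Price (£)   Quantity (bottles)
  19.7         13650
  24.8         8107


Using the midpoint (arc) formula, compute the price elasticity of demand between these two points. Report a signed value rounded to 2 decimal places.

-2.22

%ΔQ = (8107 − 13650) / [(13650 + 8107)/2] = -5543/10878.5 = -0.509537…
%ΔP = (24.8 − 19.7) / [(19.7 + 24.8)/2] = 5.1/22.25 = 0.229213…
Arc Ed = %ΔQ / %ΔP = (-5543/10878.5) / (5.1/22.25) = -2.2229…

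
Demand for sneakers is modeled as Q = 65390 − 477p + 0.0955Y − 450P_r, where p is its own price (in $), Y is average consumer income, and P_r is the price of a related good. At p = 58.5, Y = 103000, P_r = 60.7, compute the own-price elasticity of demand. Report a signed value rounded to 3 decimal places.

At the given values, Q = 65390 − 477(58.5) + 0.0955(103000) − 450(60.7) = 20007.
∂Q/∂p = −477.
E = (-477) × (58.5/20007) = -1.39473…

-1.395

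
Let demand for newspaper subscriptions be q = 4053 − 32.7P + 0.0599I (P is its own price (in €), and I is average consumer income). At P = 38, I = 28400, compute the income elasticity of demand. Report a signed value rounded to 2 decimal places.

At the given values, q = 4053 − 32.7(38) + 0.0599(28400) = 4511.56.
∂q/∂I = 0.0599.
E = (0.0599) × (28400/4511.56) = 0.3770…

0.38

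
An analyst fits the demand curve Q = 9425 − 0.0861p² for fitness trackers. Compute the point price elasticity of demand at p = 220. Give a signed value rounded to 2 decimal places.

-1.59

dQ/dp = −2·0.0861·p = -37.884. At p = 220, Q = 5257.76.
Ed = (dQ/dp)·(p/Q) = (-37.884) × (220/5257.76) = -1.5851…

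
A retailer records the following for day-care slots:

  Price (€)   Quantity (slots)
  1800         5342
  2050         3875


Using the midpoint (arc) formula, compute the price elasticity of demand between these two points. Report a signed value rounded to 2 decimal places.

%ΔQ = (3875 − 5342) / [(5342 + 3875)/2] = -1467/4608.5 = -0.318324…
%ΔP = (2050 − 1800) / [(1800 + 2050)/2] = 250/1925 = 0.129870…
Arc Ed = %ΔQ / %ΔP = (-1467/4608.5) / (250/1925) = -2.4511…

-2.45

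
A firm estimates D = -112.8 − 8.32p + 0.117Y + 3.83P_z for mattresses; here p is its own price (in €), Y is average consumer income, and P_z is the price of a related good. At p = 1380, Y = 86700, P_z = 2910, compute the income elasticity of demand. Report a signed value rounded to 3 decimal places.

At the given values, D = -112.8 − 8.32(1380) + 0.117(86700) + 3.83(2910) = 9694.8.
∂D/∂Y = 0.117.
E = (0.117) × (86700/9694.8) = 1.04632…

1.046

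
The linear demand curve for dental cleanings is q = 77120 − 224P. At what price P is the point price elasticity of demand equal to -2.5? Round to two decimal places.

245.92

Ed = −224P/(77120 − 224P). Set this equal to -2.5:
224P = 2.5·(77120 − 224P) ⇒ 224P(1 + 2.5) = 2.5·77120
P = 2.5·77120 / (224·3.5) = 245.9183…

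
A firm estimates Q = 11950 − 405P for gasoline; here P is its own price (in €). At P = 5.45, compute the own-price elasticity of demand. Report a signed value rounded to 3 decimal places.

At the given values, Q = 11950 − 405(5.45) = 9742.75.
∂Q/∂P = −405.
E = (-405) × (5.45/9742.75) = -0.22655…

-0.227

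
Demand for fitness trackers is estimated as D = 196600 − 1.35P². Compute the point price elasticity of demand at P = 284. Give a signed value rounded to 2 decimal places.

dD/dP = −2·1.35·P = -766.8. At P = 284, D = 87714.4.
Ed = (dD/dP)·(P/D) = (-766.8) × (284/87714.4) = -2.4827…

-2.48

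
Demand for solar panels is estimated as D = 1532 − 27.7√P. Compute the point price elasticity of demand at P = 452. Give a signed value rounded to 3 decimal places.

-0.312

dD/dP = −27.7/(2√P) = -0.651449. At P = 452, D = 943.09.
Ed = (dD/dP)·(P/D) = (-0.651449) × (452/943.09) = -0.31222…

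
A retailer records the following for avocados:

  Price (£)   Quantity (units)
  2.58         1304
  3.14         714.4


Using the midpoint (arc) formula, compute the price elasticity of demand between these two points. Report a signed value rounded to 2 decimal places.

-2.98

%ΔQ = (714.4 − 1304) / [(1304 + 714.4)/2] = -589.6/1009.2 = -0.584225…
%ΔP = (3.14 − 2.58) / [(2.58 + 3.14)/2] = 0.56/2.86 = 0.195804…
Arc Ed = %ΔQ / %ΔP = (-589.6/1009.2) / (0.56/2.86) = -2.9837…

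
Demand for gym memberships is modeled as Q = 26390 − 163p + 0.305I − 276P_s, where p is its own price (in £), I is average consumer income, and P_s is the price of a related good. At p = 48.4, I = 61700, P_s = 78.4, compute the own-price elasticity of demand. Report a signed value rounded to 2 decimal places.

-0.50

At the given values, Q = 26390 − 163(48.4) + 0.305(61700) − 276(78.4) = 15680.9.
∂Q/∂p = −163.
E = (-163) × (48.4/15680.9) = -0.5031…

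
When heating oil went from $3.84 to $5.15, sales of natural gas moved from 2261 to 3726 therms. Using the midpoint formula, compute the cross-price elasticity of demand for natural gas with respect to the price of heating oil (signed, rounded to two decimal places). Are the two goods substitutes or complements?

%ΔQ_{natural gas} = (3726 − 2261)/avg = 1465/2993.5 = 0.489393…
%ΔP_{heating oil} = (5.15 − 3.84)/avg = 1.31/4.495 = 0.291434…
E_cross = (1465/2993.5) / (1.31/4.495) = 1.6792…
E_cross > 0 ⇒ the goods are substitutes.

1.68; substitutes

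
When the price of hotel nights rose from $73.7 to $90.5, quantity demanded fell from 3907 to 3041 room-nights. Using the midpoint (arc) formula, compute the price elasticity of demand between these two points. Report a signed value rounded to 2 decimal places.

-1.22

%ΔQ = (3041 − 3907) / [(3907 + 3041)/2] = -866/3474 = -0.249280…
%ΔP = (90.5 − 73.7) / [(73.7 + 90.5)/2] = 16.8/82.1 = 0.204628…
Arc Ed = %ΔQ / %ΔP = (-866/3474) / (16.8/82.1) = -1.2182…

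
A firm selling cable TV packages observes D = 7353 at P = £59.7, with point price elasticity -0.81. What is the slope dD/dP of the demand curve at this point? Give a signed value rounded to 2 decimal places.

Ed = (dD/dP)·(P/D) ⇒ dD/dP = Ed·D/P = (-0.81)·7353/59.7 = -99.7643…

-99.76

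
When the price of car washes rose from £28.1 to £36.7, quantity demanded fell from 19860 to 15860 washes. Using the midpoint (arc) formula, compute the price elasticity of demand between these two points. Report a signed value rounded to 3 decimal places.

%ΔQ = (15860 − 19860) / [(19860 + 15860)/2] = -4000/17860 = -0.223964…
%ΔP = (36.7 − 28.1) / [(28.1 + 36.7)/2] = 8.6/32.4 = 0.265432…
Arc Ed = %ΔQ / %ΔP = (-4000/17860) / (8.6/32.4) = -0.84377…

-0.844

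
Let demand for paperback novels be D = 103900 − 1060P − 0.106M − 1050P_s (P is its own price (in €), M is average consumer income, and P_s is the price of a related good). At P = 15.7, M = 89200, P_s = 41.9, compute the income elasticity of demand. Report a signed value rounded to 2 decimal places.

At the given values, D = 103900 − 1060(15.7) − 0.106(89200) − 1050(41.9) = 33807.8.
∂D/∂M = -0.106.
E = (-0.106) × (89200/33807.8) = -0.2796…

-0.28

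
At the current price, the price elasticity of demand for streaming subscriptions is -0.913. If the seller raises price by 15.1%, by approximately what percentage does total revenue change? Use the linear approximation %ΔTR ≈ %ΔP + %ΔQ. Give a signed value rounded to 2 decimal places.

%ΔQ ≈ Ed × %ΔP = (-0.913) × (+15.1%) = -13.7863%
%ΔTR ≈ %ΔP + %ΔQ = (+15.1%) + (-13.7863%) = +1.3137%

+1.31%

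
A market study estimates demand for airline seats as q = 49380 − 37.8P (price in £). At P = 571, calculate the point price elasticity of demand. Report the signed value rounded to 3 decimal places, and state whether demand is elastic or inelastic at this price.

dq/dP = −37.8. At P = 571, q = 49380 − 37.8(571) = 27796.2.
Ed = (dq/dP)·(P/q) = −37.8 × (571/27796.2) = -0.77650…
|Ed| = 0.777 < 1, so demand is inelastic.

-0.777; inelastic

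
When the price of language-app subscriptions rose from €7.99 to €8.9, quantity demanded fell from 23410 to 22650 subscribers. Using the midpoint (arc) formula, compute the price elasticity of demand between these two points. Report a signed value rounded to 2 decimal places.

-0.31

%ΔQ = (22650 − 23410) / [(23410 + 22650)/2] = -760/23030 = -0.033000…
%ΔP = (8.9 − 7.99) / [(7.99 + 8.9)/2] = 0.91/8.445 = 0.107756…
Arc Ed = %ΔQ / %ΔP = (-760/23030) / (0.91/8.445) = -0.3062…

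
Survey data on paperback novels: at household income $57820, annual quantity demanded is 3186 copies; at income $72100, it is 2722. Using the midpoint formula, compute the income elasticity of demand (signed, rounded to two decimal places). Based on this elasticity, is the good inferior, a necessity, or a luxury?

-0.71; inferior

%ΔQ = (2722 − 3186)/[( 3186 + 2722)/2] = -464/2954 = -0.157075…
%ΔIncome = (72100 − 57820)/[( 57820 + 72100)/2] = 14280/64960 = 0.219827…
E_income = (-464/2954) / (14280/64960) = -0.7145…
E_income < 0 ⇒ inferior good.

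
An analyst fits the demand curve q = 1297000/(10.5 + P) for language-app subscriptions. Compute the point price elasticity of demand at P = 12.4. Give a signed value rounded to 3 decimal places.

-0.541

dq/dP = −1297000/(10.5 + P)² = -2473.26. At P = 12.4, q = 56637.6.
Ed = (dq/dP)·(P/q) = (-2473.26) × (12.4/56637.6) = -0.54148…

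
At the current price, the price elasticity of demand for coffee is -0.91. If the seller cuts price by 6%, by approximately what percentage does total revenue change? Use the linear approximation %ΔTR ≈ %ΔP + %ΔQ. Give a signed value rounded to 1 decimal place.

-0.5%

%ΔQ ≈ Ed × %ΔP = (-0.91) × (-6%) = +5.4600%
%ΔTR ≈ %ΔP + %ΔQ = (-6%) + (+5.4600%) = -0.5400%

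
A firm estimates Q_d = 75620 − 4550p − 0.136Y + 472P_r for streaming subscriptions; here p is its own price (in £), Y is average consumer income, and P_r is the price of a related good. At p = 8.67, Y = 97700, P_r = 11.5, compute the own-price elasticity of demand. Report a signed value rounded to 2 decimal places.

-1.39

At the given values, Q_d = 75620 − 4550(8.67) − 0.136(97700) + 472(11.5) = 28312.3.
∂Q_d/∂p = −4550.
E = (-4550) × (8.67/28312.3) = -1.3933…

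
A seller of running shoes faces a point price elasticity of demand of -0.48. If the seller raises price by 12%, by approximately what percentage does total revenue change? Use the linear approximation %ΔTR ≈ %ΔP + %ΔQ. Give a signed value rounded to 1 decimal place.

%ΔQ ≈ Ed × %ΔP = (-0.48) × (+12%) = -5.7600%
%ΔTR ≈ %ΔP + %ΔQ = (+12%) + (-5.7600%) = +6.2400%

+6.2%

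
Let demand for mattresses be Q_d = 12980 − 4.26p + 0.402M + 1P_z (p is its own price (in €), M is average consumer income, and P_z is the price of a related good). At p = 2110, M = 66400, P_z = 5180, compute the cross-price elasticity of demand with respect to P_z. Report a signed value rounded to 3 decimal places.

0.144

At the given values, Q_d = 12980 − 4.26(2110) + 0.402(66400) + 1(5180) = 35864.2.
∂Q_d/∂P_z = 1.
E = (1) × (5180/35864.2) = 0.14443…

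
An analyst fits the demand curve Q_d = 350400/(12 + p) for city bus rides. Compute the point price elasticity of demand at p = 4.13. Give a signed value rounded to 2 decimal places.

dQ_d/dp = −350400/(12 + p)² = -1346.78. At p = 4.13, Q_d = 21723.5.
Ed = (dQ_d/dp)·(p/Q_d) = (-1346.78) × (4.13/21723.5) = -0.2560…

-0.26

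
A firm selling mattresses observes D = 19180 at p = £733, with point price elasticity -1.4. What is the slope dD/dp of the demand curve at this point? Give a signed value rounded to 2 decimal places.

Ed = (dD/dp)·(p/D) ⇒ dD/dp = Ed·D/p = (-1.4)·19180/733 = -36.6330…

-36.63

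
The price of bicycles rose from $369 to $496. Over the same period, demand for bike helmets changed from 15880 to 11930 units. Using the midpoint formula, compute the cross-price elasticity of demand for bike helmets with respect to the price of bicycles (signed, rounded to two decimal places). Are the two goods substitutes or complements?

-0.97; complements

%ΔQ_{bike helmets} = (11930 − 15880)/avg = -3950/13905 = -0.284070…
%ΔP_{bicycles} = (496 − 369)/avg = 127/432.5 = 0.293641…
E_cross = (-3950/13905) / (127/432.5) = -0.9674…
E_cross < 0 ⇒ the goods are complements.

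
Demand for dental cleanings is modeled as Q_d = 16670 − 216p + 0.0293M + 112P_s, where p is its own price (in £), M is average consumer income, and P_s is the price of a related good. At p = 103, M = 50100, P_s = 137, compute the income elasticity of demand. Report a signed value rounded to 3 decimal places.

0.131

At the given values, Q_d = 16670 − 216(103) + 0.0293(50100) + 112(137) = 11233.93.
∂Q_d/∂M = 0.0293.
E = (0.0293) × (50100/11233.93) = 0.13066…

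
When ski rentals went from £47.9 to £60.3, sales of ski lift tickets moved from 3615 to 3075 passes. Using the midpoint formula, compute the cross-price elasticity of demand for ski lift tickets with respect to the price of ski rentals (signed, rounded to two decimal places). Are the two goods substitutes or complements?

-0.70; complements

%ΔQ_{ski lift tickets} = (3075 − 3615)/avg = -540/3345 = -0.161434…
%ΔP_{ski rentals} = (60.3 − 47.9)/avg = 12.4/54.1 = 0.229205…
E_cross = (-540/3345) / (12.4/54.1) = -0.7043…
E_cross < 0 ⇒ the goods are complements.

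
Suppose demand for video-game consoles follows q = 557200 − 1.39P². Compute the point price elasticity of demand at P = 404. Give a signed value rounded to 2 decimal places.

-1.37

dq/dP = −2·1.39·P = -1123.12. At P = 404, q = 330329.76.
Ed = (dq/dP)·(P/q) = (-1123.12) × (404/330329.76) = -1.3735…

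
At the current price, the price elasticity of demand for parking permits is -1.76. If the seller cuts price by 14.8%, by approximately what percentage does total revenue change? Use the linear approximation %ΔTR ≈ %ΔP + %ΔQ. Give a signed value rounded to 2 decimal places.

+11.25%

%ΔQ ≈ Ed × %ΔP = (-1.76) × (-14.8%) = +26.0480%
%ΔTR ≈ %ΔP + %ΔQ = (-14.8%) + (+26.0480%) = +11.2480%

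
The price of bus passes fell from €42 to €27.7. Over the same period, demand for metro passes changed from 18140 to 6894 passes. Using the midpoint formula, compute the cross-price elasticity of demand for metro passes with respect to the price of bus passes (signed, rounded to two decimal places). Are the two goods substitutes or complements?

2.19; substitutes

%ΔQ_{metro passes} = (6894 − 18140)/avg = -11246/12517 = -0.898458…
%ΔP_{bus passes} = (27.7 − 42)/avg = -14.3/34.85 = -0.410329…
E_cross = (-11246/12517) / (-14.3/34.85) = 2.1895…
E_cross > 0 ⇒ the goods are substitutes.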